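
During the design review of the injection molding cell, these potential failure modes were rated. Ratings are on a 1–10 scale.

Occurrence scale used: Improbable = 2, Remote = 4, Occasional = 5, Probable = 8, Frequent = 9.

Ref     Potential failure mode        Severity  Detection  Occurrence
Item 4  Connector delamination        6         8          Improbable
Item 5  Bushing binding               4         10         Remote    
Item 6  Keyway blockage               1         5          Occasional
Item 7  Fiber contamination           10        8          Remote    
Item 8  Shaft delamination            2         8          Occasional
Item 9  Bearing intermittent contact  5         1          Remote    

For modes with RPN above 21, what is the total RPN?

681

RPN = Severity × Occurrence × Detection:
  Item 4: 6 × 2 × 8 = 96
  Item 5: 4 × 4 × 10 = 160
  Item 6: 1 × 5 × 5 = 25
  Item 7: 10 × 4 × 8 = 320
  Item 8: 2 × 5 × 8 = 80
  Item 9: 5 × 4 × 1 = 20
RPN > 21: Item 4 (96), Item 5 (160), Item 6 (25), Item 7 (320), Item 8 (80).
Sum: 96 + 160 + 25 + 320 + 80 = 681.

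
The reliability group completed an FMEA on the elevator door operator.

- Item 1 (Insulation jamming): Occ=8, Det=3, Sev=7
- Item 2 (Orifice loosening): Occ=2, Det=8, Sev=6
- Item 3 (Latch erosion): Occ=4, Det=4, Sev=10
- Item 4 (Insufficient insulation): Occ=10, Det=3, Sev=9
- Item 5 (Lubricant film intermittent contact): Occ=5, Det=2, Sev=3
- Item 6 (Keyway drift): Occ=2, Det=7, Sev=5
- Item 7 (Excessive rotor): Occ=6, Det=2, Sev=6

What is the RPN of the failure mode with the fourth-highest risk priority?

RPN = Severity × Occurrence × Detection:
  Item 1: 7 × 8 × 3 = 168
  Item 2: 6 × 2 × 8 = 96
  Item 3: 10 × 4 × 4 = 160
  Item 4: 9 × 10 × 3 = 270
  Item 5: 3 × 5 × 2 = 30
  Item 6: 5 × 2 × 7 = 70
  Item 7: 6 × 6 × 2 = 72
Sorted descending: 270, 168, 160, 96, 72, 70, 30.
The fourth-highest RPN is 96 (Item 2).

96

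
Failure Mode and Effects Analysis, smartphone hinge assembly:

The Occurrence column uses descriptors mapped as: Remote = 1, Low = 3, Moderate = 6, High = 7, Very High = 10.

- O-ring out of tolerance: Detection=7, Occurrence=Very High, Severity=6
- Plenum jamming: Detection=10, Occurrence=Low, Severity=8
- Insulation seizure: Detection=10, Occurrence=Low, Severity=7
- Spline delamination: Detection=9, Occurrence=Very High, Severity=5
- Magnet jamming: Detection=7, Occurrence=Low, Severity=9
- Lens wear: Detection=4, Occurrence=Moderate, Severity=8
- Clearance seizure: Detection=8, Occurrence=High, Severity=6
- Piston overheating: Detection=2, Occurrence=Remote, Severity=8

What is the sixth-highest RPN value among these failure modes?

192

RPN = Severity × Occurrence × Detection:
  O-ring out of tolerance: 6 × 10 × 7 = 420
  Plenum jamming: 8 × 3 × 10 = 240
  Insulation seizure: 7 × 3 × 10 = 210
  Spline delamination: 5 × 10 × 9 = 450
  Magnet jamming: 9 × 3 × 7 = 189
  Lens wear: 8 × 6 × 4 = 192
  Clearance seizure: 6 × 7 × 8 = 336
  Piston overheating: 8 × 1 × 2 = 16
Sorted descending: 450, 420, 336, 240, 210, 192, 189, 16.
The sixth-highest RPN is 192 (Lens wear).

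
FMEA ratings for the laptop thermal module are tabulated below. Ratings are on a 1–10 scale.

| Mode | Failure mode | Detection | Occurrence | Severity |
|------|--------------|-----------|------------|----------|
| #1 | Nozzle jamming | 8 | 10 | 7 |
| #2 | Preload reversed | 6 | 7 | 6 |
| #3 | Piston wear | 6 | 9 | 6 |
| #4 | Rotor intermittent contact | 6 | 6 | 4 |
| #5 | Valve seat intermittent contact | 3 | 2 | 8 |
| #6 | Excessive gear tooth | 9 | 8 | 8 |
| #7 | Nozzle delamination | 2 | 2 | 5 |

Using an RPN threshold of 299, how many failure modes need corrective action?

RPN = Severity × Occurrence × Detection:
  #1: 7 × 10 × 8 = 560
  #2: 6 × 7 × 6 = 252
  #3: 6 × 9 × 6 = 324
  #4: 4 × 6 × 6 = 144
  #5: 8 × 2 × 3 = 48
  #6: 8 × 8 × 9 = 576
  #7: 5 × 2 × 2 = 20
Modes with RPN ≥ 299: #1 (560), #3 (324), #6 (576) → 3.

3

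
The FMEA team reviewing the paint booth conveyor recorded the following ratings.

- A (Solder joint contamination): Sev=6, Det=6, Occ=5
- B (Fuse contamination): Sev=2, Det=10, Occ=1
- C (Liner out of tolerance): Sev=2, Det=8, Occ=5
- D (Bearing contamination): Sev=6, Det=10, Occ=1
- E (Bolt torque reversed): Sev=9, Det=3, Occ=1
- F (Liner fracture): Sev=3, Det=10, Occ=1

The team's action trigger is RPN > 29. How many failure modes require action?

RPN = Severity × Occurrence × Detection:
  A: 6 × 5 × 6 = 180
  B: 2 × 1 × 10 = 20
  C: 2 × 5 × 8 = 80
  D: 6 × 1 × 10 = 60
  E: 9 × 1 × 3 = 27
  F: 3 × 1 × 10 = 30
Modes with RPN > 29: A (180), C (80), D (60), F (30) → 4.

4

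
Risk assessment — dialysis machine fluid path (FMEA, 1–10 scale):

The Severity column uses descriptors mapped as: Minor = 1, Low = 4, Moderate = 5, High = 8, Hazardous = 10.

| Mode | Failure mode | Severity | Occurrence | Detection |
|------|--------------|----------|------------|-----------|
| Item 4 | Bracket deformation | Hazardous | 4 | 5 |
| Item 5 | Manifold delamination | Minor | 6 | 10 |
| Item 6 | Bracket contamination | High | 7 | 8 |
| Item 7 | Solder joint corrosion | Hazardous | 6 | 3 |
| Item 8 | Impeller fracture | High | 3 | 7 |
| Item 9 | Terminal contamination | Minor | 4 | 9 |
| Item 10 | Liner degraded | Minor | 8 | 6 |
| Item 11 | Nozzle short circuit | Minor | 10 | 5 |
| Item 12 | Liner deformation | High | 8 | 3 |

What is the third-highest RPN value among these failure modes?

RPN = Severity × Occurrence × Detection:
  Item 4: 10 × 4 × 5 = 200
  Item 5: 1 × 6 × 10 = 60
  Item 6: 8 × 7 × 8 = 448
  Item 7: 10 × 6 × 3 = 180
  Item 8: 8 × 3 × 7 = 168
  Item 9: 1 × 4 × 9 = 36
  Item 10: 1 × 8 × 6 = 48
  Item 11: 1 × 10 × 5 = 50
  Item 12: 8 × 8 × 3 = 192
Sorted descending: 448, 200, 192, 180, 168, 60, 50, 48, 36.
The third-highest RPN is 192 (Item 12).

192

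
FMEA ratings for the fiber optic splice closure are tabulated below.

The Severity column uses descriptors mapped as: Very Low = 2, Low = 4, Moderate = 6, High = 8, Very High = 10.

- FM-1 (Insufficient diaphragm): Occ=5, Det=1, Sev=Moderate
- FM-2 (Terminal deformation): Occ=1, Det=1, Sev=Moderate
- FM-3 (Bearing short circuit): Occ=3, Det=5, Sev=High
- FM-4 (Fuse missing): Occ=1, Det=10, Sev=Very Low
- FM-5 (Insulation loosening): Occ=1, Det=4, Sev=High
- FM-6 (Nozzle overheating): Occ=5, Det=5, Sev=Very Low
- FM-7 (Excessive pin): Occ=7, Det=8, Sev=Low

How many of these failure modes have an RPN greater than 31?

4

RPN = Severity × Occurrence × Detection:
  FM-1: 6 × 5 × 1 = 30
  FM-2: 6 × 1 × 1 = 6
  FM-3: 8 × 3 × 5 = 120
  FM-4: 2 × 1 × 10 = 20
  FM-5: 8 × 1 × 4 = 32
  FM-6: 2 × 5 × 5 = 50
  FM-7: 4 × 7 × 8 = 224
Modes with RPN > 31: FM-3 (120), FM-5 (32), FM-6 (50), FM-7 (224) → 4.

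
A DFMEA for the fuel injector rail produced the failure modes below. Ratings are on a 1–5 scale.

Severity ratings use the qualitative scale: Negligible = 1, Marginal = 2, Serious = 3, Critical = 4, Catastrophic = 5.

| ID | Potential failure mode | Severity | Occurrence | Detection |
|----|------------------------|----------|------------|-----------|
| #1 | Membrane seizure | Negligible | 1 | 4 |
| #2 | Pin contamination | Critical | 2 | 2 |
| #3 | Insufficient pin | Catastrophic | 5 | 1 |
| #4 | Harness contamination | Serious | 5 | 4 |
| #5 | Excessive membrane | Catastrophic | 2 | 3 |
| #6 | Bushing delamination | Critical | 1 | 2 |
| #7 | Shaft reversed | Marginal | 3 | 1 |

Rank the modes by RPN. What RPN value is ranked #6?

6

RPN = Severity × Occurrence × Detection:
  #1: 1 × 1 × 4 = 4
  #2: 4 × 2 × 2 = 16
  #3: 5 × 5 × 1 = 25
  #4: 3 × 5 × 4 = 60
  #5: 5 × 2 × 3 = 30
  #6: 4 × 1 × 2 = 8
  #7: 2 × 3 × 1 = 6
Sorted descending: 60, 30, 25, 16, 8, 6, 4.
The sixth-highest RPN is 6 (#7).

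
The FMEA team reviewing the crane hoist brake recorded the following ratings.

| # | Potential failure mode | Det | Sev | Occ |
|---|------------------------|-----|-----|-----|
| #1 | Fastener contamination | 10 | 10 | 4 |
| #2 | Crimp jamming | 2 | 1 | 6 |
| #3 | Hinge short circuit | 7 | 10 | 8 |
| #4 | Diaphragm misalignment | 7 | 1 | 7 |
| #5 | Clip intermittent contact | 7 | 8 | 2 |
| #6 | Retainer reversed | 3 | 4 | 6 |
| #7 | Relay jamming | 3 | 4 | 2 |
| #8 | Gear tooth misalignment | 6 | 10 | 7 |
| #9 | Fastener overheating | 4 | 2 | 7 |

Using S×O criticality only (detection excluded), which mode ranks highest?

Criticality = Severity × Occurrence:
  #1: 10 × 4 = 40
  #2: 1 × 6 = 6
  #3: 10 × 8 = 80
  #4: 1 × 7 = 7
  #5: 8 × 2 = 16
  #6: 4 × 6 = 24
  #7: 4 × 2 = 8
  #8: 10 × 7 = 70
  #9: 2 × 7 = 14
Highest criticality is 80 → #3.

#3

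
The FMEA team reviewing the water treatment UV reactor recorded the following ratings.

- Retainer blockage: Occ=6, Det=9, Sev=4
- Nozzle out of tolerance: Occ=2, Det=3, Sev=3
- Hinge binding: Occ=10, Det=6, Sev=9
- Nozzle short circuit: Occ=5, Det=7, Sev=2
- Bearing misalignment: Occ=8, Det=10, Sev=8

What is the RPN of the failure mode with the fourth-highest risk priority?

RPN = Severity × Occurrence × Detection:
  Retainer blockage: 4 × 6 × 9 = 216
  Nozzle out of tolerance: 3 × 2 × 3 = 18
  Hinge binding: 9 × 10 × 6 = 540
  Nozzle short circuit: 2 × 5 × 7 = 70
  Bearing misalignment: 8 × 8 × 10 = 640
Sorted descending: 640, 540, 216, 70, 18.
The fourth-highest RPN is 70 (Nozzle short circuit).

70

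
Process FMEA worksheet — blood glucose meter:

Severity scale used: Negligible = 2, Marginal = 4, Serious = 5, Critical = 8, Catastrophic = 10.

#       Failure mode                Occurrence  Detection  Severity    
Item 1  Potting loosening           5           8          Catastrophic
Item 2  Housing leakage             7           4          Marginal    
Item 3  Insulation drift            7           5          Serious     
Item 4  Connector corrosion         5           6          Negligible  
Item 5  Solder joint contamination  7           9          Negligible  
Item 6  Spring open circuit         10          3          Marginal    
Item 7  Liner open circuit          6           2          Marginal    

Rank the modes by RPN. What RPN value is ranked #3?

RPN = Severity × Occurrence × Detection:
  Item 1: 10 × 5 × 8 = 400
  Item 2: 4 × 7 × 4 = 112
  Item 3: 5 × 7 × 5 = 175
  Item 4: 2 × 5 × 6 = 60
  Item 5: 2 × 7 × 9 = 126
  Item 6: 4 × 10 × 3 = 120
  Item 7: 4 × 6 × 2 = 48
Sorted descending: 400, 175, 126, 120, 112, 60, 48.
The third-highest RPN is 126 (Item 5).

126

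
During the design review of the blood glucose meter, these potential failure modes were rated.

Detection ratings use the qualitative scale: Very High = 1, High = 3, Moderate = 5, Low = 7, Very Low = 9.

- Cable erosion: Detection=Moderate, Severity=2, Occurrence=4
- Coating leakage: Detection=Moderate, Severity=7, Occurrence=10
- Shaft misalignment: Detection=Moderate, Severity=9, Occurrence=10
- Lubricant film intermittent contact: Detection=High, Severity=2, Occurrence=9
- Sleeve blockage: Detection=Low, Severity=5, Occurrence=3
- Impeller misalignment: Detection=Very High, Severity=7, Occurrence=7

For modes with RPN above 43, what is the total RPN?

RPN = Severity × Occurrence × Detection:
  Cable erosion: 2 × 4 × 5 = 40
  Coating leakage: 7 × 10 × 5 = 350
  Shaft misalignment: 9 × 10 × 5 = 450
  Lubricant film intermittent contact: 2 × 9 × 3 = 54
  Sleeve blockage: 5 × 3 × 7 = 105
  Impeller misalignment: 7 × 7 × 1 = 49
RPN > 43: Coating leakage (350), Shaft misalignment (450), Lubricant film intermittent contact (54), Sleeve blockage (105), Impeller misalignment (49).
Sum: 350 + 450 + 54 + 105 + 49 = 1008.

1008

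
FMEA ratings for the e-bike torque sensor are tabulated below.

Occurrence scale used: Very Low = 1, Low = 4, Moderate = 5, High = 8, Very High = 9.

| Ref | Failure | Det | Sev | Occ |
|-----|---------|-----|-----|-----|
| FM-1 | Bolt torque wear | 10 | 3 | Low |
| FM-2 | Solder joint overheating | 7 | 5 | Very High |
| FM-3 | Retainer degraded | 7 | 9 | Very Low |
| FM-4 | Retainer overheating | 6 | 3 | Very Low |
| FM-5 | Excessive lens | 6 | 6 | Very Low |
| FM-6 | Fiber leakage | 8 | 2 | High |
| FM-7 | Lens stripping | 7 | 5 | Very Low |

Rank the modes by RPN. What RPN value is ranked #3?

120

RPN = Severity × Occurrence × Detection:
  FM-1: 3 × 4 × 10 = 120
  FM-2: 5 × 9 × 7 = 315
  FM-3: 9 × 1 × 7 = 63
  FM-4: 3 × 1 × 6 = 18
  FM-5: 6 × 1 × 6 = 36
  FM-6: 2 × 8 × 8 = 128
  FM-7: 5 × 1 × 7 = 35
Sorted descending: 315, 128, 120, 63, 36, 35, 18.
The third-highest RPN is 120 (FM-1).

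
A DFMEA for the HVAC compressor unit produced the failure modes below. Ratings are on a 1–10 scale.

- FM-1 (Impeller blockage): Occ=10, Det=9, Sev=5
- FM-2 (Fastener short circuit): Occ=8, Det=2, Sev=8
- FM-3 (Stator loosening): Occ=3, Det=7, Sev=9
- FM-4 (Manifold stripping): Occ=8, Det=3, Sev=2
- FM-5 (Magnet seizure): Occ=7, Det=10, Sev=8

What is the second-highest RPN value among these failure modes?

450

RPN = Severity × Occurrence × Detection:
  FM-1: 5 × 10 × 9 = 450
  FM-2: 8 × 8 × 2 = 128
  FM-3: 9 × 3 × 7 = 189
  FM-4: 2 × 8 × 3 = 48
  FM-5: 8 × 7 × 10 = 560
Sorted descending: 560, 450, 189, 128, 48.
The second-highest RPN is 450 (FM-1).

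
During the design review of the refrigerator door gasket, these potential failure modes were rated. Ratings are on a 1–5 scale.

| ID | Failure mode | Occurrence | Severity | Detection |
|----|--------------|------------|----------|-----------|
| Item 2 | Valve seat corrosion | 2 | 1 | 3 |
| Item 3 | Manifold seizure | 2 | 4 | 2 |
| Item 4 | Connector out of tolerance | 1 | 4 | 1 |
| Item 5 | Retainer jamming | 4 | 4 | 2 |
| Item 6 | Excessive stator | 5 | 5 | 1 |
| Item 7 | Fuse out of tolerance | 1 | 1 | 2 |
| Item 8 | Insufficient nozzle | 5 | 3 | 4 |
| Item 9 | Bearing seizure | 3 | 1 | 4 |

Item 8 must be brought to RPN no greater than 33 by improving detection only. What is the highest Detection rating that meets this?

2

Item 8: S=3, O=5, D=4 → current RPN = 60.
Fixed product = 15. Need 15 × D ≤ 33, so D ≤ 33/15 = 2.20.
Maximum integer Detection rating = 2 (gives RPN 30; D=3 would give 45 > 33).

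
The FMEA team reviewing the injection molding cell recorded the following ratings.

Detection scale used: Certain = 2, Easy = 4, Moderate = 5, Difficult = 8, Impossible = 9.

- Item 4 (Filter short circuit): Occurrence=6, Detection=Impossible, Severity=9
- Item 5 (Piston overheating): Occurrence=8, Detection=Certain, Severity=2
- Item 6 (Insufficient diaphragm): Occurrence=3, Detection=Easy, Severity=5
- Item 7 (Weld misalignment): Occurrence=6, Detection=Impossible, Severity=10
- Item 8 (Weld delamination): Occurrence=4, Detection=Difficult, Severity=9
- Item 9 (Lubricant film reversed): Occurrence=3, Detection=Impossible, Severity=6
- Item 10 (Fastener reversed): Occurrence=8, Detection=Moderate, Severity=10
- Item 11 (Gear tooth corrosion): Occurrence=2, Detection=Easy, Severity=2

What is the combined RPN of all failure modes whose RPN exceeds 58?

RPN = Severity × Occurrence × Detection:
  Item 4: 9 × 6 × 9 = 486
  Item 5: 2 × 8 × 2 = 32
  Item 6: 5 × 3 × 4 = 60
  Item 7: 10 × 6 × 9 = 540
  Item 8: 9 × 4 × 8 = 288
  Item 9: 6 × 3 × 9 = 162
  Item 10: 10 × 8 × 5 = 400
  Item 11: 2 × 2 × 4 = 16
RPN > 58: Item 4 (486), Item 6 (60), Item 7 (540), Item 8 (288), Item 9 (162), Item 10 (400).
Sum: 486 + 60 + 540 + 288 + 162 + 400 = 1936.

1936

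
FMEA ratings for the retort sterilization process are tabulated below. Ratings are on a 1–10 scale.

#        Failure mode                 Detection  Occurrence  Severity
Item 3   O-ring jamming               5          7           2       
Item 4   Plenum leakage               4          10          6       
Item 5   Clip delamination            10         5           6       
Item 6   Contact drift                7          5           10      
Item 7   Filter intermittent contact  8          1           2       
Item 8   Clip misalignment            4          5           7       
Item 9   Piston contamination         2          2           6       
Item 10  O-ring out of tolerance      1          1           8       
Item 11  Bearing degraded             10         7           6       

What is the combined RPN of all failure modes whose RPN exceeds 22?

RPN = Severity × Occurrence × Detection:
  Item 3: 2 × 7 × 5 = 70
  Item 4: 6 × 10 × 4 = 240
  Item 5: 6 × 5 × 10 = 300
  Item 6: 10 × 5 × 7 = 350
  Item 7: 2 × 1 × 8 = 16
  Item 8: 7 × 5 × 4 = 140
  Item 9: 6 × 2 × 2 = 24
  Item 10: 8 × 1 × 1 = 8
  Item 11: 6 × 7 × 10 = 420
RPN > 22: Item 3 (70), Item 4 (240), Item 5 (300), Item 6 (350), Item 8 (140), Item 9 (24), Item 11 (420).
Sum: 70 + 240 + 300 + 350 + 140 + 24 + 420 = 1544.

1544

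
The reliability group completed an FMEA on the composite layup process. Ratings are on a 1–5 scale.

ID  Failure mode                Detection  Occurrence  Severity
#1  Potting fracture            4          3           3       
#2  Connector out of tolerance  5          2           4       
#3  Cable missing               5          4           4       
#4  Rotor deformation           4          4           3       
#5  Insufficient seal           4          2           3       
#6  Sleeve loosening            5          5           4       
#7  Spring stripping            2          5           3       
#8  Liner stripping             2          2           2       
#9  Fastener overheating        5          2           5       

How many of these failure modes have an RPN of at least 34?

6

RPN = Severity × Occurrence × Detection:
  #1: 3 × 3 × 4 = 36
  #2: 4 × 2 × 5 = 40
  #3: 4 × 4 × 5 = 80
  #4: 3 × 4 × 4 = 48
  #5: 3 × 2 × 4 = 24
  #6: 4 × 5 × 5 = 100
  #7: 3 × 5 × 2 = 30
  #8: 2 × 2 × 2 = 8
  #9: 5 × 2 × 5 = 50
Modes with RPN ≥ 34: #1 (36), #2 (40), #3 (80), #4 (48), #6 (100), #9 (50) → 6.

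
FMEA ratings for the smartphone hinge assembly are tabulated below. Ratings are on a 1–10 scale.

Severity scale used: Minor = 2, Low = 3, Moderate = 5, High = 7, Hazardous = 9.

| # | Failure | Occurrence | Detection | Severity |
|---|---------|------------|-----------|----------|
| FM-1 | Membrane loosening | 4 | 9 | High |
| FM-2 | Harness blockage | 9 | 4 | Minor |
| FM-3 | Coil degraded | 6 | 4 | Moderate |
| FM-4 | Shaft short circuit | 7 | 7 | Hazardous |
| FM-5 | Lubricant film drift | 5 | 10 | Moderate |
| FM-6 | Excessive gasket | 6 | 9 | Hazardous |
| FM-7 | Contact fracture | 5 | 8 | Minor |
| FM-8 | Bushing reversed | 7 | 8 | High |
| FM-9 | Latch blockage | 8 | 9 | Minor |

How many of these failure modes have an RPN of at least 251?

RPN = Severity × Occurrence × Detection:
  FM-1: 7 × 4 × 9 = 252
  FM-2: 2 × 9 × 4 = 72
  FM-3: 5 × 6 × 4 = 120
  FM-4: 9 × 7 × 7 = 441
  FM-5: 5 × 5 × 10 = 250
  FM-6: 9 × 6 × 9 = 486
  FM-7: 2 × 5 × 8 = 80
  FM-8: 7 × 7 × 8 = 392
  FM-9: 2 × 8 × 9 = 144
Modes with RPN ≥ 251: FM-1 (252), FM-4 (441), FM-6 (486), FM-8 (392) → 4.

4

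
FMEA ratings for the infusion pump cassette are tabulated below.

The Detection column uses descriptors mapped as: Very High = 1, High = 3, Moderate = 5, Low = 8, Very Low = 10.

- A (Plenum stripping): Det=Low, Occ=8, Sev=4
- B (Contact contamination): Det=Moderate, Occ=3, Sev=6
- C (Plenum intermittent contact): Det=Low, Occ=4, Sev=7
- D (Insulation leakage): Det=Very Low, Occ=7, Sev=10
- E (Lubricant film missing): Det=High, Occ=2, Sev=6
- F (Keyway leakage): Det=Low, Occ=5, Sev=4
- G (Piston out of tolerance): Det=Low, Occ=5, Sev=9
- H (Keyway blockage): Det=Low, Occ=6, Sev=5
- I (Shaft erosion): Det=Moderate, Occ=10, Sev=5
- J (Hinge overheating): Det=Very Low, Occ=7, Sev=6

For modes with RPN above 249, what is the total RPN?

RPN = Severity × Occurrence × Detection:
  A: 4 × 8 × 8 = 256
  B: 6 × 3 × 5 = 90
  C: 7 × 4 × 8 = 224
  D: 10 × 7 × 10 = 700
  E: 6 × 2 × 3 = 36
  F: 4 × 5 × 8 = 160
  G: 9 × 5 × 8 = 360
  H: 5 × 6 × 8 = 240
  I: 5 × 10 × 5 = 250
  J: 6 × 7 × 10 = 420
RPN > 249: A (256), D (700), G (360), I (250), J (420).
Sum: 256 + 700 + 360 + 250 + 420 = 1986.

1986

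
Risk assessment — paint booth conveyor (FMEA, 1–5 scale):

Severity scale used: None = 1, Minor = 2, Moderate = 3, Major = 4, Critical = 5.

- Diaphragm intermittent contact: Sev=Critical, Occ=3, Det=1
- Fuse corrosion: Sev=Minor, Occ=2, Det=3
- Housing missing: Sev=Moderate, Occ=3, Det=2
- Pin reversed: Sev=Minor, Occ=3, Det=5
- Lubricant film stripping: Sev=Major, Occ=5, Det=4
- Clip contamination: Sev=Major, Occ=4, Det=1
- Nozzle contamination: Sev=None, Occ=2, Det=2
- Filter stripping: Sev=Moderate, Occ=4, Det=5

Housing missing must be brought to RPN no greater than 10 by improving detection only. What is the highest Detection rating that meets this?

1

Housing missing: S=3, O=3, D=2 → current RPN = 18.
Fixed product = 9. Need 9 × D ≤ 10, so D ≤ 10/9 = 1.11.
Maximum integer Detection rating = 1 (gives RPN 9; D=2 would give 18 > 10).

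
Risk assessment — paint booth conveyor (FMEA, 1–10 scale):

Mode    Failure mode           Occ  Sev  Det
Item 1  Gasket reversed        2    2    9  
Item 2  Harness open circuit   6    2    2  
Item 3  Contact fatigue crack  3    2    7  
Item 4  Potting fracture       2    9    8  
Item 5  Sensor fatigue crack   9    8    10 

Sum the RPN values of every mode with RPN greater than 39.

906

RPN = Severity × Occurrence × Detection:
  Item 1: 2 × 2 × 9 = 36
  Item 2: 2 × 6 × 2 = 24
  Item 3: 2 × 3 × 7 = 42
  Item 4: 9 × 2 × 8 = 144
  Item 5: 8 × 9 × 10 = 720
RPN > 39: Item 3 (42), Item 4 (144), Item 5 (720).
Sum: 42 + 144 + 720 = 906.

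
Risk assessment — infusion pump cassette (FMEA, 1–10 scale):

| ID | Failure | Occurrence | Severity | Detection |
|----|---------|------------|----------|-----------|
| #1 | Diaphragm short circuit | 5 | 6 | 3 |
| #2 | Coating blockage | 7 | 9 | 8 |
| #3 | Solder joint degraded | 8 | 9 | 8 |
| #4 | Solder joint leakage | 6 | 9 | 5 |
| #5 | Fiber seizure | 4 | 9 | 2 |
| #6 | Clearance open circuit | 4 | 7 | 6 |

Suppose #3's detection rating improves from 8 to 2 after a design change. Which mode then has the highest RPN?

#2

RPN = Severity × Occurrence × Detection:
  #1: 6 × 5 × 3 = 90
  #2: 9 × 7 × 8 = 504
  #3: 9 × 8 × 8 = 576
  #4: 9 × 6 × 5 = 270
  #5: 9 × 4 × 2 = 72
  #6: 7 × 4 × 6 = 168
After action: #3 → 9 × 8 × 2 = 144.
Revised RPNs: #2=504, #4=270, #6=168, #3=144, #1=90, #5=72.
Highest is now #2 (504).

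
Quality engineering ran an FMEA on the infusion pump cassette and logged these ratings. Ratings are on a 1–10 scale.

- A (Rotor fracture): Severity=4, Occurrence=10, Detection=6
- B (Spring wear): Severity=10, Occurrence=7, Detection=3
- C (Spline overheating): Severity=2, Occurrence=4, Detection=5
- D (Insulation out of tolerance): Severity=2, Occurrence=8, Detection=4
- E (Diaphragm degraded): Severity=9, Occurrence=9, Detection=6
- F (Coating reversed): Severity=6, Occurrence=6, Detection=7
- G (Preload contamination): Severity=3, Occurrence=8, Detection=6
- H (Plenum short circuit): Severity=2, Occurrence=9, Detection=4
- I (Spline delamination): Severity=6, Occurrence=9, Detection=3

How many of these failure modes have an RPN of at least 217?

RPN = Severity × Occurrence × Detection:
  A: 4 × 10 × 6 = 240
  B: 10 × 7 × 3 = 210
  C: 2 × 4 × 5 = 40
  D: 2 × 8 × 4 = 64
  E: 9 × 9 × 6 = 486
  F: 6 × 6 × 7 = 252
  G: 3 × 8 × 6 = 144
  H: 2 × 9 × 4 = 72
  I: 6 × 9 × 3 = 162
Modes with RPN ≥ 217: A (240), E (486), F (252) → 3.

3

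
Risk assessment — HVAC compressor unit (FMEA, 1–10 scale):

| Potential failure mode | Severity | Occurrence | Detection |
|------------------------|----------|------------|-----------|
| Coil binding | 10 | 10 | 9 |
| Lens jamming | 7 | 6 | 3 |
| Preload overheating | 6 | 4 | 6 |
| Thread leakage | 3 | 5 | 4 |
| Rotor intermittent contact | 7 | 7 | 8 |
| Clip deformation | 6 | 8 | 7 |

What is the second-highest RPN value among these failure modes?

392

RPN = Severity × Occurrence × Detection:
  Coil binding: 10 × 10 × 9 = 900
  Lens jamming: 7 × 6 × 3 = 126
  Preload overheating: 6 × 4 × 6 = 144
  Thread leakage: 3 × 5 × 4 = 60
  Rotor intermittent contact: 7 × 7 × 8 = 392
  Clip deformation: 6 × 8 × 7 = 336
Sorted descending: 900, 392, 336, 144, 126, 60.
The second-highest RPN is 392 (Rotor intermittent contact).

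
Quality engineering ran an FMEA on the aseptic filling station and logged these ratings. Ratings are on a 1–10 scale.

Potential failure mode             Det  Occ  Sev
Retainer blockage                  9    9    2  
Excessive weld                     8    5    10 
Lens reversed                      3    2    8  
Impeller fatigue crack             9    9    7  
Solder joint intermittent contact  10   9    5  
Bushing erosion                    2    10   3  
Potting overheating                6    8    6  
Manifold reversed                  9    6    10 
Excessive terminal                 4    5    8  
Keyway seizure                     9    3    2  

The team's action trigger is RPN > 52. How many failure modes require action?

RPN = Severity × Occurrence × Detection:
  Retainer blockage: 2 × 9 × 9 = 162
  Excessive weld: 10 × 5 × 8 = 400
  Lens reversed: 8 × 2 × 3 = 48
  Impeller fatigue crack: 7 × 9 × 9 = 567
  Solder joint intermittent contact: 5 × 9 × 10 = 450
  Bushing erosion: 3 × 10 × 2 = 60
  Potting overheating: 6 × 8 × 6 = 288
  Manifold reversed: 10 × 6 × 9 = 540
  Excessive terminal: 8 × 5 × 4 = 160
  Keyway seizure: 2 × 3 × 9 = 54
Modes with RPN > 52: Retainer blockage (162), Excessive weld (400), Impeller fatigue crack (567), Solder joint intermittent contact (450), Bushing erosion (60), Potting overheating (288), Manifold reversed (540), Excessive terminal (160), Keyway seizure (54) → 9.

9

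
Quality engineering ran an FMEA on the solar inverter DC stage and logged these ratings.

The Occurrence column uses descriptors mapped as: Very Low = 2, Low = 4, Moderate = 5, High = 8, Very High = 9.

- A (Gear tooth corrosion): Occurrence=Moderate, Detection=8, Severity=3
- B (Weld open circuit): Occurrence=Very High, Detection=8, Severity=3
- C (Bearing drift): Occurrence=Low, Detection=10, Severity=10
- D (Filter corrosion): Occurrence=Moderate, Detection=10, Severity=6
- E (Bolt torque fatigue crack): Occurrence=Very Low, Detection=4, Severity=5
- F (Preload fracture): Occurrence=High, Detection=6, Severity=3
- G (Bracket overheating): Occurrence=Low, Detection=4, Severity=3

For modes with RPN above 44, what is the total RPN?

RPN = Severity × Occurrence × Detection:
  A: 3 × 5 × 8 = 120
  B: 3 × 9 × 8 = 216
  C: 10 × 4 × 10 = 400
  D: 6 × 5 × 10 = 300
  E: 5 × 2 × 4 = 40
  F: 3 × 8 × 6 = 144
  G: 3 × 4 × 4 = 48
RPN > 44: A (120), B (216), C (400), D (300), F (144), G (48).
Sum: 120 + 216 + 400 + 300 + 144 + 48 = 1228.

1228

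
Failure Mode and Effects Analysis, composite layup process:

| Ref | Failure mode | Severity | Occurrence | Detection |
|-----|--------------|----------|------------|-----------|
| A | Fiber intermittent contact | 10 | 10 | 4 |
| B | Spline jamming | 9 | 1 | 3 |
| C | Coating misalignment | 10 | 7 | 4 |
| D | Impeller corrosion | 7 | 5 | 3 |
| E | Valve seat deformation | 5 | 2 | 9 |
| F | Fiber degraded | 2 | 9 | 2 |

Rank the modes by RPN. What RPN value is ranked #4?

RPN = Severity × Occurrence × Detection:
  A: 10 × 10 × 4 = 400
  B: 9 × 1 × 3 = 27
  C: 10 × 7 × 4 = 280
  D: 7 × 5 × 3 = 105
  E: 5 × 2 × 9 = 90
  F: 2 × 9 × 2 = 36
Sorted descending: 400, 280, 105, 90, 36, 27.
The fourth-highest RPN is 90 (E).

90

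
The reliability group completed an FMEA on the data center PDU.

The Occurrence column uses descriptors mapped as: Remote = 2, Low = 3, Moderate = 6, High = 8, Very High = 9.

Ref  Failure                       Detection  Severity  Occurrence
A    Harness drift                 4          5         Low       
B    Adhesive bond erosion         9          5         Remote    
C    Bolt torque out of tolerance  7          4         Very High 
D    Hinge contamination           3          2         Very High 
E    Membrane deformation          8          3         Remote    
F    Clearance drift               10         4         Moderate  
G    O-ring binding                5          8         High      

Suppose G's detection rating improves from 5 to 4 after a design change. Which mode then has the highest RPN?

G

RPN = Severity × Occurrence × Detection:
  A: 5 × 3 × 4 = 60
  B: 5 × 2 × 9 = 90
  C: 4 × 9 × 7 = 252
  D: 2 × 9 × 3 = 54
  E: 3 × 2 × 8 = 48
  F: 4 × 6 × 10 = 240
  G: 8 × 8 × 5 = 320
After action: G → 8 × 8 × 4 = 256.
Revised RPNs: G=256, C=252, F=240, B=90, A=60, D=54, E=48.
Highest is now G (256).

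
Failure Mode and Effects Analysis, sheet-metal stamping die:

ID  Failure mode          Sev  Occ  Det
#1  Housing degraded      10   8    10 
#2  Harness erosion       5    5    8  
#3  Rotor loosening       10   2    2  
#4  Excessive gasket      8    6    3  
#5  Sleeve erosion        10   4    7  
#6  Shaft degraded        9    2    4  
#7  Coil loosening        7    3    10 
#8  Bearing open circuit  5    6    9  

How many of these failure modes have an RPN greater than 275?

RPN = Severity × Occurrence × Detection:
  #1: 10 × 8 × 10 = 800
  #2: 5 × 5 × 8 = 200
  #3: 10 × 2 × 2 = 40
  #4: 8 × 6 × 3 = 144
  #5: 10 × 4 × 7 = 280
  #6: 9 × 2 × 4 = 72
  #7: 7 × 3 × 10 = 210
  #8: 5 × 6 × 9 = 270
Modes with RPN > 275: #1 (800), #5 (280) → 2.

2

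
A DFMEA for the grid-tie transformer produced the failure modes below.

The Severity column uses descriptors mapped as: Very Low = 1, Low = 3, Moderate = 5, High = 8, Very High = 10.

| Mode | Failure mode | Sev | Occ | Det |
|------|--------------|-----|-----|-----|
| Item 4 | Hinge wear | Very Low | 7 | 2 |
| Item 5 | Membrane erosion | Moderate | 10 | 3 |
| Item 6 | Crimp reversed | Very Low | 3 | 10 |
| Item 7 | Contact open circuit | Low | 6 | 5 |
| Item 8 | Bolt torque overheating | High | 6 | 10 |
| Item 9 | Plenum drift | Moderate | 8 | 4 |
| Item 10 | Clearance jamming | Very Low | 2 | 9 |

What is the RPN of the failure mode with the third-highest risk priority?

150

RPN = Severity × Occurrence × Detection:
  Item 4: 1 × 7 × 2 = 14
  Item 5: 5 × 10 × 3 = 150
  Item 6: 1 × 3 × 10 = 30
  Item 7: 3 × 6 × 5 = 90
  Item 8: 8 × 6 × 10 = 480
  Item 9: 5 × 8 × 4 = 160
  Item 10: 1 × 2 × 9 = 18
Sorted descending: 480, 160, 150, 90, 30, 18, 14.
The third-highest RPN is 150 (Item 5).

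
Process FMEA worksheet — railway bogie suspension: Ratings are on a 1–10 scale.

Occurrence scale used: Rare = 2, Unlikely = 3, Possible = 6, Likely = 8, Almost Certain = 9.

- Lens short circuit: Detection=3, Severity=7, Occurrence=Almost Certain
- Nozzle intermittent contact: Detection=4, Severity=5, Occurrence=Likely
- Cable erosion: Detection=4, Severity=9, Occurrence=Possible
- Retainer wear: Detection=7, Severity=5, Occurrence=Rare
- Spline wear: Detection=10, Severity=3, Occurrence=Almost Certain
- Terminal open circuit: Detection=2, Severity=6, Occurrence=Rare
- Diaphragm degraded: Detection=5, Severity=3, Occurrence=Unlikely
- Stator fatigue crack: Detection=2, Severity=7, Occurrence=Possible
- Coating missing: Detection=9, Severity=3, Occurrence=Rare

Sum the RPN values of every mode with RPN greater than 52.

RPN = Severity × Occurrence × Detection:
  Lens short circuit: 7 × 9 × 3 = 189
  Nozzle intermittent contact: 5 × 8 × 4 = 160
  Cable erosion: 9 × 6 × 4 = 216
  Retainer wear: 5 × 2 × 7 = 70
  Spline wear: 3 × 9 × 10 = 270
  Terminal open circuit: 6 × 2 × 2 = 24
  Diaphragm degraded: 3 × 3 × 5 = 45
  Stator fatigue crack: 7 × 6 × 2 = 84
  Coating missing: 3 × 2 × 9 = 54
RPN > 52: Lens short circuit (189), Nozzle intermittent contact (160), Cable erosion (216), Retainer wear (70), Spline wear (270), Stator fatigue crack (84), Coating missing (54).
Sum: 189 + 160 + 216 + 70 + 270 + 84 + 54 = 1043.

1043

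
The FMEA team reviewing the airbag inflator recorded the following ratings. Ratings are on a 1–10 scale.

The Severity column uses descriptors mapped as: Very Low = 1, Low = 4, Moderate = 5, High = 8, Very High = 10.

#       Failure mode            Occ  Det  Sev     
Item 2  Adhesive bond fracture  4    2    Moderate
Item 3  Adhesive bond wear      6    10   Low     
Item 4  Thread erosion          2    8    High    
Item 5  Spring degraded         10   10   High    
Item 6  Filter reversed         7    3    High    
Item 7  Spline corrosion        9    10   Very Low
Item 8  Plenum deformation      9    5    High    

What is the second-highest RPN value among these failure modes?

360

RPN = Severity × Occurrence × Detection:
  Item 2: 5 × 4 × 2 = 40
  Item 3: 4 × 6 × 10 = 240
  Item 4: 8 × 2 × 8 = 128
  Item 5: 8 × 10 × 10 = 800
  Item 6: 8 × 7 × 3 = 168
  Item 7: 1 × 9 × 10 = 90
  Item 8: 8 × 9 × 5 = 360
Sorted descending: 800, 360, 240, 168, 128, 90, 40.
The second-highest RPN is 360 (Item 8).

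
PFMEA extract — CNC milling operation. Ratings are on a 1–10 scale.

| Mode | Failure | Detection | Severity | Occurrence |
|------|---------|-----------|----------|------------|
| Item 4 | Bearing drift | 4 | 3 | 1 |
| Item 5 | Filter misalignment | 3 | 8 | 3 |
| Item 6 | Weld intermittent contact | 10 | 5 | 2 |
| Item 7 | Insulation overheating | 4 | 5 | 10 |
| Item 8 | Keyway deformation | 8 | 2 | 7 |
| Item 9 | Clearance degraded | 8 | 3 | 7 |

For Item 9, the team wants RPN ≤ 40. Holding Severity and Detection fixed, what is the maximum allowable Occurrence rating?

1

Item 9: S=3, O=7, D=8 → current RPN = 168.
Fixed product = 24. Need 24 × O ≤ 40, so O ≤ 40/24 = 1.67.
Maximum integer Occurrence rating = 1 (gives RPN 24; O=2 would give 48 > 40).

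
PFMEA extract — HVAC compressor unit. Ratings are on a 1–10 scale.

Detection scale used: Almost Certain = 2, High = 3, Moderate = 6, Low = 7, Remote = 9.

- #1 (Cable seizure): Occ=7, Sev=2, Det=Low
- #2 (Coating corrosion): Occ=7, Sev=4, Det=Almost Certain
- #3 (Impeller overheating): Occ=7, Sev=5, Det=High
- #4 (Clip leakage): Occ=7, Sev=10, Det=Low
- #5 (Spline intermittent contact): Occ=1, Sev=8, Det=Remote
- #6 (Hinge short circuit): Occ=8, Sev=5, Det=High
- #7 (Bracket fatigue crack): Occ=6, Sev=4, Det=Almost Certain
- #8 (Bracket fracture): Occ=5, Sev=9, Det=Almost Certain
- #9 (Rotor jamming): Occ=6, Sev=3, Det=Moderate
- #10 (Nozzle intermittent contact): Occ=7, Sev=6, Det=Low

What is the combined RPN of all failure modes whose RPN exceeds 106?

RPN = Severity × Occurrence × Detection:
  #1: 2 × 7 × 7 = 98
  #2: 4 × 7 × 2 = 56
  #3: 5 × 7 × 3 = 105
  #4: 10 × 7 × 7 = 490
  #5: 8 × 1 × 9 = 72
  #6: 5 × 8 × 3 = 120
  #7: 4 × 6 × 2 = 48
  #8: 9 × 5 × 2 = 90
  #9: 3 × 6 × 6 = 108
  #10: 6 × 7 × 7 = 294
RPN > 106: #4 (490), #6 (120), #9 (108), #10 (294).
Sum: 490 + 120 + 108 + 294 = 1012.

1012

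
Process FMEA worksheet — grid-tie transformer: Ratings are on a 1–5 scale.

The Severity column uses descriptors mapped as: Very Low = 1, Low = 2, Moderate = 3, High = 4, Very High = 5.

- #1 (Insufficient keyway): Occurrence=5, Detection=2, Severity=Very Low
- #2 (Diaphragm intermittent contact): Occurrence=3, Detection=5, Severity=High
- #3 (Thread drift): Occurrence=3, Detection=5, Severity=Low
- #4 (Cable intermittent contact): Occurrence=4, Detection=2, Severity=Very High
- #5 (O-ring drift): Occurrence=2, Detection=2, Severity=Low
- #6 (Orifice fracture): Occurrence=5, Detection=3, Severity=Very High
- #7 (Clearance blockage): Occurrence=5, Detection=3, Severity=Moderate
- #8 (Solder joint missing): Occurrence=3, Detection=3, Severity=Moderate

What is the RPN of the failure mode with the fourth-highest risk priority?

RPN = Severity × Occurrence × Detection:
  #1: 1 × 5 × 2 = 10
  #2: 4 × 3 × 5 = 60
  #3: 2 × 3 × 5 = 30
  #4: 5 × 4 × 2 = 40
  #5: 2 × 2 × 2 = 8
  #6: 5 × 5 × 3 = 75
  #7: 3 × 5 × 3 = 45
  #8: 3 × 3 × 3 = 27
Sorted descending: 75, 60, 45, 40, 30, 27, 10, 8.
The fourth-highest RPN is 40 (#4).

40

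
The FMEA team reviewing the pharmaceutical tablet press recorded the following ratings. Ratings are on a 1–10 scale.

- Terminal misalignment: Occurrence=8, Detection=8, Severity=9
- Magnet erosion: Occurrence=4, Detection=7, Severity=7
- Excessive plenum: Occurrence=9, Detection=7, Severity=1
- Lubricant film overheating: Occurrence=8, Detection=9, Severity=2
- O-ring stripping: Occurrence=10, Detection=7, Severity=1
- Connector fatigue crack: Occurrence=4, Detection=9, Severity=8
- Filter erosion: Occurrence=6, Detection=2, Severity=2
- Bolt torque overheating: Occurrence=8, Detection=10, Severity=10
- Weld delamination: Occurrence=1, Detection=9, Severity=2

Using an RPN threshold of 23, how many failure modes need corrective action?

RPN = Severity × Occurrence × Detection:
  Terminal misalignment: 9 × 8 × 8 = 576
  Magnet erosion: 7 × 4 × 7 = 196
  Excessive plenum: 1 × 9 × 7 = 63
  Lubricant film overheating: 2 × 8 × 9 = 144
  O-ring stripping: 1 × 10 × 7 = 70
  Connector fatigue crack: 8 × 4 × 9 = 288
  Filter erosion: 2 × 6 × 2 = 24
  Bolt torque overheating: 10 × 8 × 10 = 800
  Weld delamination: 2 × 1 × 9 = 18
Modes with RPN ≥ 23: Terminal misalignment (576), Magnet erosion (196), Excessive plenum (63), Lubricant film overheating (144), O-ring stripping (70), Connector fatigue crack (288), Filter erosion (24), Bolt torque overheating (800) → 8.

8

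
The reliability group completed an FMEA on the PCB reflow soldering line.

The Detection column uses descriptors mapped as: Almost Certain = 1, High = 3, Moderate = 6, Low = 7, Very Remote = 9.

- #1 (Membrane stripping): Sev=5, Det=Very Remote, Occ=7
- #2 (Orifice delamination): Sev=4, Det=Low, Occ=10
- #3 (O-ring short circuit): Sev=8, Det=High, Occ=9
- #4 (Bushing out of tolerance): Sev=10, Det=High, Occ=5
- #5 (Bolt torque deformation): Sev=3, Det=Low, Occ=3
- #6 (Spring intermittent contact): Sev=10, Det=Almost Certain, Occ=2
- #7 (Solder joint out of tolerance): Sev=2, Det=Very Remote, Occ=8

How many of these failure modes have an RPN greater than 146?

4

RPN = Severity × Occurrence × Detection:
  #1: 5 × 7 × 9 = 315
  #2: 4 × 10 × 7 = 280
  #3: 8 × 9 × 3 = 216
  #4: 10 × 5 × 3 = 150
  #5: 3 × 3 × 7 = 63
  #6: 10 × 2 × 1 = 20
  #7: 2 × 8 × 9 = 144
Modes with RPN > 146: #1 (315), #2 (280), #3 (216), #4 (150) → 4.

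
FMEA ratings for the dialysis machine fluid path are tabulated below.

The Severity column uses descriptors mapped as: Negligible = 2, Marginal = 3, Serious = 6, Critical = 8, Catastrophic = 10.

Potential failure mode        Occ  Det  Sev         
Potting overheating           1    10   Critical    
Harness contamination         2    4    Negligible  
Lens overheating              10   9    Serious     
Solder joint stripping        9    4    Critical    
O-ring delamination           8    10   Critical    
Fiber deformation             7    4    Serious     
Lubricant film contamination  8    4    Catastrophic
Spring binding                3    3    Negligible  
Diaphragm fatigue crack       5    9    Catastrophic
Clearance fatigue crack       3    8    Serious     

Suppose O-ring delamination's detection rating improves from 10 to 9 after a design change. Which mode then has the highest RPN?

O-ring delamination

RPN = Severity × Occurrence × Detection:
  Potting overheating: 8 × 1 × 10 = 80
  Harness contamination: 2 × 2 × 4 = 16
  Lens overheating: 6 × 10 × 9 = 540
  Solder joint stripping: 8 × 9 × 4 = 288
  O-ring delamination: 8 × 8 × 10 = 640
  Fiber deformation: 6 × 7 × 4 = 168
  Lubricant film contamination: 10 × 8 × 4 = 320
  Spring binding: 2 × 3 × 3 = 18
  Diaphragm fatigue crack: 10 × 5 × 9 = 450
  Clearance fatigue crack: 6 × 3 × 8 = 144
After action: O-ring delamination → 8 × 8 × 9 = 576.
Revised RPNs: O-ring delamination=576, Lens overheating=540, Diaphragm fatigue crack=450, Lubricant film contamination=320, Solder joint stripping=288, Fiber deformation=168, Clearance fatigue crack=144, Potting overheating=80, Spring binding=18, Harness contamination=16.
Highest is now O-ring delamination (576).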